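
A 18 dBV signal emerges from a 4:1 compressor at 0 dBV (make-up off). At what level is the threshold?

Input is 24 dB above T (since output overshoot × R = input overshoot: (0 − T)·4 = 18 − T gives T = -6 dBV).
Check: -6 + (18 − (-6))/4 = -6 + 6 = 0 dBV. ✓

-6 dBV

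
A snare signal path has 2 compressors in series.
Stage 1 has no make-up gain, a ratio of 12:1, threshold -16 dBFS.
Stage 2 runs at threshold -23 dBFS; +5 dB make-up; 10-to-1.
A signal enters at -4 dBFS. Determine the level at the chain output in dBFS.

-17.2 dBFS

Stage 1: 12 dB above -16 dBFS, reduced 12:1 to 1 dB above → -15 dBFS.
Stage 2: 8 dB above -23 dBFS, reduced 10:1 to 0.8 dB above → -22.2 dBFS; +5 dB make-up → -17.2 dBFS.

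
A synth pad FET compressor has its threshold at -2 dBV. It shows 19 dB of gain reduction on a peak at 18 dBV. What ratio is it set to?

Input overshoot = 18 − (-2) = 20 dB.
Output overshoot = 20 − 19 = 1 dB.
Ratio = input overshoot / output overshoot = 20 / 1 = 20.

20:1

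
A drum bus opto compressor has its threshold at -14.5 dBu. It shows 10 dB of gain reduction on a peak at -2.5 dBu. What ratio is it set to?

Input overshoot = -2.5 − (-14.5) = 12 dB.
Output overshoot = 12 − 10 = 2 dB.
Ratio = input overshoot / output overshoot = 12 / 2 = 6.

6:1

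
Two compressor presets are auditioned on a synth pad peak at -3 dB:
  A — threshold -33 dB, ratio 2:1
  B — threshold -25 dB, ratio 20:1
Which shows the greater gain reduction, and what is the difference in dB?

A: overshoot 30 dB → output overshoot 15 dB → GR 15 dB.
B: overshoot 22 dB → output overshoot 1.1 dB → GR 20.9 dB.
B applies 5.9 dB more gain reduction.

B, by 5.9 dB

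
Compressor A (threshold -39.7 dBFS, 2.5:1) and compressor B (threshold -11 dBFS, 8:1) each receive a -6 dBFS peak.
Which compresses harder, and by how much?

A, by 15.845 dB

A: GR = 33.7 − 33.7/2.5 = 20.22 dB.
B: GR = 5 − 5/8 = 4.375 dB.
A reduces 15.845 dB more.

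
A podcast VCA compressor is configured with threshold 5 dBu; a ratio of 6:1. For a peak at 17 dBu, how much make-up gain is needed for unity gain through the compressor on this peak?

10 dB

Overshoot 12 dB → 12/6 = 2 dB after compression, so the compressed level is 5 + 2 = 7 dBu.
Make-up = target − compressed = 17 − 7 = 10 dB.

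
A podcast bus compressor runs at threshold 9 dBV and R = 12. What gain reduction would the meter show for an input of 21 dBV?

11 dB

The signal is 12 dB above threshold.
After 12:1 compression the overshoot becomes 12/12 = 1 dB.
Gain reduction = 12 − 1 = 11 dB.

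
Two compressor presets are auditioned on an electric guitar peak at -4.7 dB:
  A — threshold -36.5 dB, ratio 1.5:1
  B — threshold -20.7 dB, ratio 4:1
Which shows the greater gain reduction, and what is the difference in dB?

B, by 1.4 dB

A: overshoot 31.8 dB → output overshoot 21.2 dB → GR 10.6 dB.
B: overshoot 16 dB → output overshoot 4 dB → GR 12 dB.
Difference: 1.4 dB in favour of B.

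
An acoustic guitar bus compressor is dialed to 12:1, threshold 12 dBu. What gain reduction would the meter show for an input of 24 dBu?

11 dB

24 dBu exceeds the threshold by 12 dB.
After 12:1 compression the overshoot becomes 12/12 = 1 dB.
Gain reduction = 12 − 1 = 11 dB.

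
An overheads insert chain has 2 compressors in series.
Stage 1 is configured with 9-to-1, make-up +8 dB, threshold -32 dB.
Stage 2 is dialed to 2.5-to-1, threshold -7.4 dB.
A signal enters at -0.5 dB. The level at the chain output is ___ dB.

-20.5 dB

Stage 1: -0.5 dB is 31.5 dB over -32 dB; at 9:1 that becomes 3.5 dB over, giving -28.5 dB; +8 dB make-up → -20.5 dB.
Stage 2: -20.5 dB ≤ -7.4 dB, so stage 2 doesn't engage; output -20.5 dB.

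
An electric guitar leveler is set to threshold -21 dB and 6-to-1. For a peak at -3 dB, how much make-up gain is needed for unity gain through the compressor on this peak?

15 dB

Without make-up, output = threshold + overshoot/6 = -21 + 3 = -18 dB.
Gap to target: 15 dB.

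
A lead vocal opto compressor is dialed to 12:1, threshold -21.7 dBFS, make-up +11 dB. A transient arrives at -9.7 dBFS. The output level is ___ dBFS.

-9.7 dBFS

-9.7 dBFS sits 12 dB over threshold.
The 12 dB excess becomes 1 dB after 12:1 reduction.
So the level is -21.7 + 1 = -20.7 dBFS; make-up adds 11 dB, giving -9.7 dBFS.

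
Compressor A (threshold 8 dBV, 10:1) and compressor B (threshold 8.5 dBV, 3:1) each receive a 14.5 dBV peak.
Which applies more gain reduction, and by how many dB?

A, by 1.85 dB

A: overshoot 6.5 dB → output overshoot 0.65 dB → GR 5.85 dB.
B: overshoot 6 dB → output overshoot 2 dB → GR 4 dB.
A applies 1.85 dB more gain reduction.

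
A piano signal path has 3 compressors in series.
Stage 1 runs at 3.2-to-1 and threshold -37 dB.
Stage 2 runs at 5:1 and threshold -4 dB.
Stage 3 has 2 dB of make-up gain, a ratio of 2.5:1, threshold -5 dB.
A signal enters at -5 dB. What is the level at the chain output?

-25 dB

Stage 1: 32 dB above -37 dB, reduced 3.2:1 to 10 dB above → -27 dB.
Stage 2: below threshold (-27 ≤ -4); passes unchanged; output -27 dB.
Stage 3: below threshold (-27 ≤ -5); passes unchanged; make-up brings it to -25 dB.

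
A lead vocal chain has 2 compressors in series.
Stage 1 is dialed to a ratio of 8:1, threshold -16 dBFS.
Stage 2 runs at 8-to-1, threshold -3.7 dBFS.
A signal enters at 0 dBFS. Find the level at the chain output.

-14 dBFS

Stage 1: overshoot 16 dB → 16/8 = 2 dB → -14 dBFS.
Stage 2: -14 dBFS ≤ -3.7 dBFS, so stage 2 doesn't engage; output -14 dBFS.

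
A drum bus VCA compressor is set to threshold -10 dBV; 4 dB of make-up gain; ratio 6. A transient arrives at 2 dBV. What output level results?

-4 dBV

2 dBV sits 12 dB over threshold.
The 12 dB excess becomes 2 dB after 6:1 reduction.
That puts the output at -8 dBV; make-up adds 4 dB, giving -4 dBV.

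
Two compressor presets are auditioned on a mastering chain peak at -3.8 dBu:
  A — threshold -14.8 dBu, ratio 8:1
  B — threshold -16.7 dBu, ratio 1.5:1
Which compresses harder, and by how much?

A, by 5.325 dB

A: overshoot 11 dB → output overshoot 1.375 dB → GR 9.625 dB.
B: overshoot 12.9 dB → output overshoot 8.6 dB → GR 4.3 dB.
A reduces 5.325 dB more.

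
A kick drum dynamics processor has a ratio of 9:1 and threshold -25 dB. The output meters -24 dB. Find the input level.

-16 dB

Post-compression overshoot = -24 − (-25) = 1 dB.
Undo the ratio: input overshoot = 1 × 9 = 9 dB, giving input = -16 dB.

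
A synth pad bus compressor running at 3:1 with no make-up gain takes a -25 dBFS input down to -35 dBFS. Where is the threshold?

-40 dBFS

Input is 15 dB above T (since output overshoot × R = input overshoot: (-35 − T)·3 = -25 − T gives T = -40 dBFS).
Check: -40 + (-25 − (-40))/3 = -40 + 5 = -35 dBFS. ✓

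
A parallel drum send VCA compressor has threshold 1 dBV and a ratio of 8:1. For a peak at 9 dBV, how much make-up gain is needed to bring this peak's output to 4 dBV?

The peak compresses to 1 + 8/8 = 2 dBV.
To reach 4 dBV requires 4 − 2 = 2 dB of make-up.

2 dB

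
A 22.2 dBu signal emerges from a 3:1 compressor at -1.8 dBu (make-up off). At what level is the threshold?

Let T be the threshold. Output overshoot = (input overshoot)/R, so -1.8 − T = (22.2 − T)/3.
3·(-1.8 − T) = 22.2 − T → 2·T = -5.4 − 22.2 = -27.6.
T = -27.6/2 = -13.8 dBu.

-13.8 dBu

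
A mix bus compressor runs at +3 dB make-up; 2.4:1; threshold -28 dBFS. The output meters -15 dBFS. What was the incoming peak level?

Remove make-up: -15 − 3 = -18 dBFS.
That's 10 dB above the -28 dBFS threshold.
Undo the ratio: input overshoot = 10 × 2.4 = 24 dB, giving input = -4 dBFS.

-4 dBFS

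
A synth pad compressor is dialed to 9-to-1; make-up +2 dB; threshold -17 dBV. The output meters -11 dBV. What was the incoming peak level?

Remove make-up: -11 − 2 = -13 dBV.
The compressed level sits -13 − (-17) = 4 dB over threshold.
Undo the ratio: input overshoot = 4 × 9 = 36 dB, giving input = 19 dBV.

19 dBV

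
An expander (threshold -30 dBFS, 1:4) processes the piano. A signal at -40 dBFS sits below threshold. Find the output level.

Undershoot = (-30) − (-40) = 10 dB.
At 1:4, that expands to 40 dB under threshold.
Output = -30 − 40 = -70 dBFS.

-70 dBFS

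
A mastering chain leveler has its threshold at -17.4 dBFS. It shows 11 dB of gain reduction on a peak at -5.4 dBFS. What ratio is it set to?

Input overshoot = -5.4 − (-17.4) = 12 dB.
Output overshoot = 12 − 11 = 1 dB.
Ratio = input overshoot / output overshoot = 12 / 1 = 12.

12:1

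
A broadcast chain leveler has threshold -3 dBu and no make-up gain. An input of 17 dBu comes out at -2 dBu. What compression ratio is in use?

Input overshoot = 17 − (-3) = 20 dB; output overshoot = -2 − (-3) = 1 dB.
Ratio = 20 / 1 = 20.

20:1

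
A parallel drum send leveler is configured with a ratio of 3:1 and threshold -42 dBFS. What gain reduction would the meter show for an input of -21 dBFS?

14 dB

Overshoot = -21 − (-42) = 21 dB.
At 3:1, output sits 21/3 = 7 dB above threshold.
So the signal is attenuated by 21 − 7 = 14 dB.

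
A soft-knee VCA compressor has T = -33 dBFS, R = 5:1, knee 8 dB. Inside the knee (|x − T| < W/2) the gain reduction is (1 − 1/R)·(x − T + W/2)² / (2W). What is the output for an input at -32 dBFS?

x − T + W/2 = -32 − (-33) + 4 = 5.
GR = (1 − 1/5) × 5² / 16 = 0.8 × 25 / 16 = 1.25 dB.
Output = -32 − 1.25 = -33.25 dBFS.

-33.25 dBFS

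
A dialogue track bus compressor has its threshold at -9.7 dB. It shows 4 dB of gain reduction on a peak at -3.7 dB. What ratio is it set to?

Input overshoot = -3.7 − (-9.7) = 6 dB.
Output overshoot = 6 − 4 = 2 dB.
Ratio = input overshoot / output overshoot = 6 / 2 = 3.

3:1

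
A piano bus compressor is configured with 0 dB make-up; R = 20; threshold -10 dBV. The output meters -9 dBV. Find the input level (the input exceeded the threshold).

That's 1 dB above the -10 dBV threshold.
Before 20:1 compression the overshoot was 1 × 20 = 20 dB, so input = -10 + 20 = 10 dBV.

10 dBV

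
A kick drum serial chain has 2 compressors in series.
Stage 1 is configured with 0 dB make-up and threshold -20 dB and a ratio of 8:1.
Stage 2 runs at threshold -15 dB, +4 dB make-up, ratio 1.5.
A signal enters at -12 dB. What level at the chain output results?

Stage 1: 8 dB above -20 dB, reduced 8:1 to 1 dB above → -19 dB.
Stage 2: -19 dB is at or below the -15 dB threshold — no compression; make-up brings it to -15 dB.

-15 dB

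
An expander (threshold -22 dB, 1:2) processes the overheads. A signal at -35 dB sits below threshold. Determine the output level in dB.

-48 dB

Undershoot = (-22) − (-35) = 13 dB.
At 1:2, that expands to 26 dB under threshold.
Output = -22 − 26 = -48 dB.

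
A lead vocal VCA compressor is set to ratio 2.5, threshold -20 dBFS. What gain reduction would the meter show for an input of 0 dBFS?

0 dBFS exceeds the threshold by 20 dB.
A 2.5:1 ratio leaves 8 dB of that excess.
Gain reduction = 20 − 8 = 12 dB.

12 dB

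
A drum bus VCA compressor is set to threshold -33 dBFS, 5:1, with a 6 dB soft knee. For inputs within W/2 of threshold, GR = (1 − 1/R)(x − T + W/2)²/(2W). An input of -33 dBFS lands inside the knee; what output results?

x − T + W/2 = -33 − (-33) + 3 = 3.
GR = (1 − 1/5) × 3² / 12 = 0.8 × 9 / 12 = 0.6 dB.
Output = -33 − 0.6 = -33.6 dBFS.

-33.6 dBFS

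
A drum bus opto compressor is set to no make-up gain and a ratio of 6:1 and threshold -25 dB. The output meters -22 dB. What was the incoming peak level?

That's 3 dB above the -25 dB threshold.
Undo the ratio: input overshoot = 3 × 6 = 18 dB, giving input = -7 dB.

-7 dB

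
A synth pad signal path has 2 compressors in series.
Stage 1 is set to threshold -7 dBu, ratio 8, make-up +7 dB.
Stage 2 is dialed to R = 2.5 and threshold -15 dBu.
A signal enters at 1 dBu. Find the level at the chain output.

-8.6 dBu

Stage 1: 1 dBu is 8 dB over -7 dBu; at 8:1 that becomes 1 dB over, giving -6 dBu; +7 dB make-up → 1 dBu.
Stage 2: 16 dB above -15 dBu, reduced 2.5:1 to 6.4 dB above → -8.6 dBu.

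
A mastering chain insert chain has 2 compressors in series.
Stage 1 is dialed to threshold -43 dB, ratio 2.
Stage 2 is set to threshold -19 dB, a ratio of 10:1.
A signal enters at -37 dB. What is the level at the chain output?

-40 dB

Stage 1: -37 dB is 6 dB over -43 dB; at 2:1 that becomes 3 dB over, giving -40 dB.
Stage 2: -40 dB ≤ -19 dB, so stage 2 doesn't engage; output -40 dB.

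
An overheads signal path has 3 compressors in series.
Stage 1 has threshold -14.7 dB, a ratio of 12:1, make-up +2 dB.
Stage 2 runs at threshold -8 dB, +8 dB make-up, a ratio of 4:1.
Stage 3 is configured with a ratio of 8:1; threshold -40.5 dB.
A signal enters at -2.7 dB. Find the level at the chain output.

-35.9 dB

Stage 1: -2.7 dB is 12 dB over -14.7 dB; at 12:1 that becomes 1 dB over, giving -13.7 dB; +2 dB make-up → -11.7 dB.
Stage 2: -11.7 dB is at or below the -8 dB threshold — no compression; make-up brings it to -3.7 dB.
Stage 3: 36.8 dB above -40.5 dB, reduced 8:1 to 4.6 dB above → -35.9 dB.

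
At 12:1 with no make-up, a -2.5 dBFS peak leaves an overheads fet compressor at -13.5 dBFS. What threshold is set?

Input is 12 dB above T (since output overshoot × R = input overshoot: (-13.5 − T)·12 = -2.5 − T gives T = -14.5 dBFS).
Check: -14.5 + (-2.5 − (-14.5))/12 = -14.5 + 1 = -13.5 dBFS. ✓

-14.5 dBFS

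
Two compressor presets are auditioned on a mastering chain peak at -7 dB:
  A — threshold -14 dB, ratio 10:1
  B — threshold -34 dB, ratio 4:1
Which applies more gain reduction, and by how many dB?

A: overshoot 7 dB → output overshoot 0.7 dB → GR 6.3 dB.
B: overshoot 27 dB → output overshoot 6.75 dB → GR 20.25 dB.
B applies 13.95 dB more gain reduction.

B, by 13.95 dB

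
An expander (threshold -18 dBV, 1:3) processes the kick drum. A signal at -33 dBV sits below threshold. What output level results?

Undershoot = (-18) − (-33) = 15 dB.
At 1:3, that expands to 45 dB under threshold.
Output = -18 − 45 = -63 dBV.

-63 dBV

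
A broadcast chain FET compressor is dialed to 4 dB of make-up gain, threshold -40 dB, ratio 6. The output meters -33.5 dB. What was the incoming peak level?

Remove make-up: -33.5 − 4 = -37.5 dB.
Post-compression overshoot = -37.5 − (-40) = 2.5 dB.
Undo the ratio: input overshoot = 2.5 × 6 = 15 dB, giving input = -25 dB.

-25 dB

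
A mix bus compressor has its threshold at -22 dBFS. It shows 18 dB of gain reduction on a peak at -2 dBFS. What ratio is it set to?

10:1

Input overshoot = -2 − (-22) = 20 dB.
Output overshoot = 20 − 18 = 2 dB.
Ratio = input overshoot / output overshoot = 20 / 2 = 10.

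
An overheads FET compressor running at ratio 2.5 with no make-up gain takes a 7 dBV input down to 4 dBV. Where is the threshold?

Let T be the threshold. Output overshoot = (input overshoot)/R, so 4 − T = (7 − T)/2.5.
2.5·(4 − T) = 7 − T → 1.5·T = 10 − 7 = 3.
T = 3/1.5 = 2 dBV.

2 dBV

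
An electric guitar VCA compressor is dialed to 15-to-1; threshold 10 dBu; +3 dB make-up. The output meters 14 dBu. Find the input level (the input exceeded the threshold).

25 dBu

Stripping the +3 dB make-up gives 11 dBu at the gain stage.
That's 1 dB above the 10 dBu threshold.
Undo the ratio: input overshoot = 1 × 15 = 15 dB, giving input = 25 dBu.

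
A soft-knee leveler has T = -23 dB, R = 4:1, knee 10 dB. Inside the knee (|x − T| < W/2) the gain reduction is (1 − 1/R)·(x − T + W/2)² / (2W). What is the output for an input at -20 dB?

-22.4 dB

x − T + W/2 = -20 − (-23) + 5 = 8.
GR = (1 − 1/4) × 8² / 20 = 0.75 × 64 / 20 = 2.4 dB.
Output = -20 − 2.4 = -22.4 dB.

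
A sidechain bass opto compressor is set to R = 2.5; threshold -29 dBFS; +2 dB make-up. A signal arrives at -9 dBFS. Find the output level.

-19 dBFS

The input is 20 dB above the -29 dBFS threshold.
At 2.5:1 the overshoot is divided by 2.5, leaving 8 dB above threshold.
That puts the output at -21 dBFS; make-up adds 2 dB, giving -19 dBFS.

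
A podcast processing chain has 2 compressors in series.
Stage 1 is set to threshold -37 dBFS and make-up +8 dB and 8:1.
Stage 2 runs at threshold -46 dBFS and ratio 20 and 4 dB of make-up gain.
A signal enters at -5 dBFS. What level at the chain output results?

Stage 1: -5 dBFS is 32 dB over -37 dBFS; at 8:1 that becomes 4 dB over, giving -33 dBFS; +8 dB make-up → -25 dBFS.
Stage 2: 21 dB above -46 dBFS, reduced 20:1 to 1.05 dB above → -44.95 dBFS; +4 dB make-up → -40.95 dBFS.

-40.95 dBFS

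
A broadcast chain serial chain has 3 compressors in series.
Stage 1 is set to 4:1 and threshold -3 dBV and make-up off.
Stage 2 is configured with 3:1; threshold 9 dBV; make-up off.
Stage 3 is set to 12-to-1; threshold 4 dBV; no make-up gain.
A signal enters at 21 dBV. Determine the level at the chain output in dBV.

3 dBV

Stage 1: 21 dBV is 24 dB over -3 dBV; at 4:1 that becomes 6 dB over, giving 3 dBV.
Stage 2: below threshold (3 ≤ 9); passes unchanged; output 3 dBV.
Stage 3: 3 dBV ≤ 4 dBV, so stage 3 doesn't engage; output 3 dBV.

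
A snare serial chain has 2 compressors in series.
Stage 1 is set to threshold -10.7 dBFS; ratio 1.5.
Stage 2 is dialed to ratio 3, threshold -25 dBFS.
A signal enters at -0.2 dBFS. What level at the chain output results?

-17.9 dBFS

Stage 1: 10.5 dB above -10.7 dBFS, reduced 1.5:1 to 7 dB above → -3.7 dBFS.
Stage 2: -3.7 dBFS is 21.3 dB over -25 dBFS; at 3:1 that becomes 7.1 dB over, giving -17.9 dBFS.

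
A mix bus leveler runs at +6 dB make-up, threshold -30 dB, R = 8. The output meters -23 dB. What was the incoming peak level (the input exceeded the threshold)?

Stripping the +6 dB make-up gives -29 dB at the gain stage.
The compressed level sits -29 − (-30) = 1 dB over threshold.
Before 8:1 compression the overshoot was 1 × 8 = 8 dB, so input = -30 + 8 = -22 dB.

-22 dB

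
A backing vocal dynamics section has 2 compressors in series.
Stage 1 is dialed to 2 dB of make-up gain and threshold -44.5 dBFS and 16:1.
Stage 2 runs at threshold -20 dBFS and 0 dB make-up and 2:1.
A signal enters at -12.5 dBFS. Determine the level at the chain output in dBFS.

Stage 1: overshoot 32 dB → 32/16 = 2 dB → -42.5 dBFS; +2 dB make-up → -40.5 dBFS.
Stage 2: -40.5 dBFS is at or below the -20 dBFS threshold — no compression; output -40.5 dBFS.

-40.5 dBFS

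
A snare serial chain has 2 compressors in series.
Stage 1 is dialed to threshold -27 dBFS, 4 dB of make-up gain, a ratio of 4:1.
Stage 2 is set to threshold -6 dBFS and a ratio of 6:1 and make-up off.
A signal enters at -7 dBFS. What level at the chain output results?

-18 dBFS

Stage 1: -7 dBFS is 20 dB over -27 dBFS; at 4:1 that becomes 5 dB over, giving -22 dBFS; +4 dB make-up → -18 dBFS.
Stage 2: -18 dBFS ≤ -6 dBFS, so stage 2 doesn't engage; output -18 dBFS.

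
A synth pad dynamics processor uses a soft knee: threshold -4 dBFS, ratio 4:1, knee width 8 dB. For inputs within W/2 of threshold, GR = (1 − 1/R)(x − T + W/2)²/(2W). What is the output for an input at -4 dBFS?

-4.75 dBFS

x − T + W/2 = -4 − (-4) + 4 = 4.
GR = (1 − 1/4) × 4² / 16 = 0.75 × 16 / 16 = 0.75 dB.
Output = -4 − 0.75 = -4.75 dBFS.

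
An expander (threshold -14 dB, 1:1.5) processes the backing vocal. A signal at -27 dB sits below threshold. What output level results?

-33.5 dB

Undershoot = (-14) − (-27) = 13 dB.
At 1:1.5, that expands to 19.5 dB under threshold.
Output = -14 − 19.5 = -33.5 dB.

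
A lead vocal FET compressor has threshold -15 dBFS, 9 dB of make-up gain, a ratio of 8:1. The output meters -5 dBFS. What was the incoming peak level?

Stripping the +9 dB make-up gives -14 dBFS at the gain stage.
That's 1 dB above the -15 dBFS threshold.
Undo the ratio: input overshoot = 1 × 8 = 8 dB, giving input = -7 dBFS.

-7 dBFS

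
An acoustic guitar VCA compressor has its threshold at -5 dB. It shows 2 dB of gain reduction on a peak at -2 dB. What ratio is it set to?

Input overshoot = -2 − (-5) = 3 dB.
Output overshoot = 3 − 2 = 1 dB.
Ratio = input overshoot / output overshoot = 3 / 1 = 3.

3:1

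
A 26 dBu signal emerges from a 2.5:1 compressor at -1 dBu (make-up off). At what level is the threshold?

Input is 45 dB above T (since output overshoot × R = input overshoot: (-1 − T)·2.5 = 26 − T gives T = -19 dBu).
Check: -19 + (26 − (-19))/2.5 = -19 + 18 = -1 dBu. ✓

-19 dBu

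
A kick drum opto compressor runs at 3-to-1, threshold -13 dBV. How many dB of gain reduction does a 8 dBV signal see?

14 dB

The signal is 21 dB above threshold.
At 3:1, output sits 21/3 = 7 dB above threshold.
Gain reduction = 21 − 7 = 14 dB.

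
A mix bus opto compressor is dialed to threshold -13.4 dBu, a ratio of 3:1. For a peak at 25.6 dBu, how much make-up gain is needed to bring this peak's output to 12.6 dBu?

13 dB

The peak compresses to -13.4 + 39/3 = -0.4 dBu.
To reach 12.6 dBu requires 12.6 − (-0.4) = 13 dB of make-up.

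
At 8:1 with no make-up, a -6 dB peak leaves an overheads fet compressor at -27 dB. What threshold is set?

Let T be the threshold. Output overshoot = (input overshoot)/R, so -27 − T = (-6 − T)/8.
8·(-27 − T) = -6 − T → 7·T = -216 − (-6) = -210.
T = -210/7 = -30 dB.

-30 dB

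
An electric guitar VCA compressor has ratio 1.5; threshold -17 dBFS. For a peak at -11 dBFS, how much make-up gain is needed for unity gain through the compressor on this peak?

2 dB

The peak compresses to -17 + 6/1.5 = -13 dBFS.
To reach -11 dBFS requires -11 − (-13) = 2 dB of make-up.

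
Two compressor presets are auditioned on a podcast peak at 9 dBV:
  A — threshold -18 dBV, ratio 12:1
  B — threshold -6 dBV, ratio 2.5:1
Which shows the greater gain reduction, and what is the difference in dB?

A: GR = 27 − 27/12 = 24.75 dB.
B: GR = 15 − 15/2.5 = 9 dB.
A reduces 15.75 dB more.

A, by 15.75 dB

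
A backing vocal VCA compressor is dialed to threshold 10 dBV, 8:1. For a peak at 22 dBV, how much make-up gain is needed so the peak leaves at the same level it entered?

10.5 dB

Overshoot 12 dB → 12/8 = 1.5 dB after compression, so the compressed level is 10 + 1.5 = 11.5 dBV.
Make-up = target − compressed = 22 − 11.5 = 10.5 dB.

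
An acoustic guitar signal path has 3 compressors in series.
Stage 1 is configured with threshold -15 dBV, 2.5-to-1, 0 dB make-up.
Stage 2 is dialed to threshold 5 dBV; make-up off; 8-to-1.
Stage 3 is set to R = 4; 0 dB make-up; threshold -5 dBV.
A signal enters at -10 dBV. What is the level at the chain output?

Stage 1: 5 dB above -15 dBV, reduced 2.5:1 to 2 dB above → -13 dBV.
Stage 2: -13 dBV ≤ 5 dBV, so stage 2 doesn't engage; output -13 dBV.
Stage 3: -13 dBV is at or below the -5 dBV threshold — no compression; output -13 dBV.

-13 dBV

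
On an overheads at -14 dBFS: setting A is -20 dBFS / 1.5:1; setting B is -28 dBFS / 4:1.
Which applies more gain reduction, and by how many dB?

A: GR = 6 − 6/1.5 = 2 dB.
B: GR = 14 − 14/4 = 10.5 dB.
B reduces 8.5 dB more.

B, by 8.5 dB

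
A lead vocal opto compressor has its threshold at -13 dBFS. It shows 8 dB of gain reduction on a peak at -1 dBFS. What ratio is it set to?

3:1

Input overshoot = -1 − (-13) = 12 dB.
Output overshoot = 12 − 8 = 4 dB.
Ratio = input overshoot / output overshoot = 12 / 4 = 3.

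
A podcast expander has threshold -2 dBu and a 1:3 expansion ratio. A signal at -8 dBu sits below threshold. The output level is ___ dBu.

Undershoot = (-2) − (-8) = 6 dB.
At 1:3, that expands to 18 dB under threshold.
Output = -2 − 18 = -20 dBu.

-20 dBu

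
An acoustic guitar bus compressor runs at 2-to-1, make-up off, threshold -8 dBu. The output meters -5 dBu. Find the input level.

That's 3 dB above the -8 dBu threshold.
Input overshoot = R × output overshoot = 6 dB → input = -8 + 6 = -2 dBu.

-2 dBu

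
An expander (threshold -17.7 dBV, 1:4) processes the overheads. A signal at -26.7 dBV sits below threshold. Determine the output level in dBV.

-53.7 dBV

Below threshold, a 1:4 expander applies gain = (4−1)×(T − x) of attenuation.
(4−1) × 9 = 27 dB, so output = -26.7 − 27 = -53.7 dBV.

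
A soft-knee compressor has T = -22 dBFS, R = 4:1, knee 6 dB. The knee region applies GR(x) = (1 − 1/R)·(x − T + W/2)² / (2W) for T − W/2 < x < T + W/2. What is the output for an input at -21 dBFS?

x − T + W/2 = -21 − (-22) + 3 = 4.
GR = (1 − 1/4) × 4² / 12 = 0.75 × 16 / 12 = 1 dB.
Output = -21 − 1 = -22 dBFS.

-22 dBFS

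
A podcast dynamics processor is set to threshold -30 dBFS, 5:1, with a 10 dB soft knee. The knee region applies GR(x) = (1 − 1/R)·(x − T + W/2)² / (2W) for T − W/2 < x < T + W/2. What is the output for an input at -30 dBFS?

-31 dBFS

x − T + W/2 = -30 − (-30) + 5 = 5.
GR = (1 − 1/5) × 5² / 20 = 0.8 × 25 / 20 = 1 dB.
Output = -30 − 1 = -31 dBFS.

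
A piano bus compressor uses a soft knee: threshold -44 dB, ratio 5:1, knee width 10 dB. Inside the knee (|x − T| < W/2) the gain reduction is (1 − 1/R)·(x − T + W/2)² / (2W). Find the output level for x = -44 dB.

-45 dB

x − T + W/2 = -44 − (-44) + 5 = 5.
GR = (1 − 1/5) × 5² / 20 = 0.8 × 25 / 20 = 1 dB.
Output = -44 − 1 = -45 dB.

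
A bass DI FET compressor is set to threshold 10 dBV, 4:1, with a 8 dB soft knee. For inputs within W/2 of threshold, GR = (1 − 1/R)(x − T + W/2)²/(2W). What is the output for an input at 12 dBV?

10.3125 dBV

x − T + W/2 = 12 − 10 + 4 = 6.
GR = (1 − 1/4) × 6² / 16 = 0.75 × 36 / 16 = 1.6875 dB.
Output = 12 − 1.6875 = 10.3125 dBV.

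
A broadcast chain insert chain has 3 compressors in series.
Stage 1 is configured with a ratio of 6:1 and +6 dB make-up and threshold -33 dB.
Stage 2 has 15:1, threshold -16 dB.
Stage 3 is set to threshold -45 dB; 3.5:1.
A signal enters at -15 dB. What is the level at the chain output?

-39 dB

Stage 1: -15 dB is 18 dB over -33 dB; at 6:1 that becomes 3 dB over, giving -30 dB; +6 dB make-up → -24 dB.
Stage 2: -24 dB is at or below the -16 dB threshold — no compression; output -24 dB.
Stage 3: 21 dB above -45 dB, reduced 3.5:1 to 6 dB above → -39 dB.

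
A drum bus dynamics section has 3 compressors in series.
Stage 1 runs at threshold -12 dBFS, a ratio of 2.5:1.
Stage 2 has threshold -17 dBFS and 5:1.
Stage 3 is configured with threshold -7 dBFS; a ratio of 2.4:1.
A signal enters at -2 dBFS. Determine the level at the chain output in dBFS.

Stage 1: overshoot 10 dB → 10/2.5 = 4 dB → -8 dBFS.
Stage 2: -8 dBFS is 9 dB over -17 dBFS; at 5:1 that becomes 1.8 dB over, giving -15.2 dBFS.
Stage 3: -15.2 dBFS ≤ -7 dBFS, so stage 3 doesn't engage; output -15.2 dBFS.

-15.2 dBFS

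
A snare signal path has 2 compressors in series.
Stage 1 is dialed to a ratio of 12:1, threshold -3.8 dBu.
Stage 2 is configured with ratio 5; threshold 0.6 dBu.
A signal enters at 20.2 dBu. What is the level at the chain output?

Stage 1: overshoot 24 dB → 24/12 = 2 dB → -1.8 dBu.
Stage 2: -1.8 dBu is at or below the 0.6 dBu threshold — no compression; output -1.8 dBu.

-1.8 dBu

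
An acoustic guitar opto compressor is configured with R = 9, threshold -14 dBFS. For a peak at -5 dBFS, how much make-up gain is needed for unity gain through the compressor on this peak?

8 dB

Overshoot 9 dB → 9/9 = 1 dB after compression, so the compressed level is -14 + 1 = -13 dBFS.
Make-up = target − compressed = -5 − (-13) = 8 dB.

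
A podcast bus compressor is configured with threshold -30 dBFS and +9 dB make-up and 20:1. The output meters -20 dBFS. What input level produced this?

Stripping the +9 dB make-up gives -29 dBFS at the gain stage.
That's 1 dB above the -30 dBFS threshold.
Input overshoot = R × output overshoot = 20 dB → input = -30 + 20 = -10 dBFS.

-10 dBFS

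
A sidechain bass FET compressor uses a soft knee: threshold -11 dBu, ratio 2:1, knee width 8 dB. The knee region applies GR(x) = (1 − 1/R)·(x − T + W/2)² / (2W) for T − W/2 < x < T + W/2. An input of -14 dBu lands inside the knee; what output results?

x − T + W/2 = -14 − (-11) + 4 = 1.
GR = (1 − 1/2) × 1² / 16 = 0.5 × 1 / 16 = 0.03125 dB.
Output = -14 − 0.03125 = -14.03125 dBu.

-14.03125 dBu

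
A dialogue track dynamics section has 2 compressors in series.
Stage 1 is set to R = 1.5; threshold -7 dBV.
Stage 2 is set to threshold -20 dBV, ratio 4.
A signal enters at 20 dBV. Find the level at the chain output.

-12.25 dBV

Stage 1: 20 dBV is 27 dB over -7 dBV; at 1.5:1 that becomes 18 dB over, giving 11 dBV.
Stage 2: 31 dB above -20 dBV, reduced 4:1 to 7.75 dB above → -12.25 dBV.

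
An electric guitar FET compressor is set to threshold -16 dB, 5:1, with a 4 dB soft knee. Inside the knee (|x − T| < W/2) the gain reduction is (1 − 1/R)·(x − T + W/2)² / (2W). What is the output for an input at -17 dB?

-17.1 dB

x − T + W/2 = -17 − (-16) + 2 = 1.
GR = (1 − 1/5) × 1² / 8 = 0.8 × 1 / 8 = 0.1 dB.
Output = -17 − 0.1 = -17.1 dB.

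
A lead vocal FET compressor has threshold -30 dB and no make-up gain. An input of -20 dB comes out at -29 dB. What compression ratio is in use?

10:1

Input overshoot = -20 − (-30) = 10 dB; output overshoot = -29 − (-30) = 1 dB.
Ratio = 10 / 1 = 10.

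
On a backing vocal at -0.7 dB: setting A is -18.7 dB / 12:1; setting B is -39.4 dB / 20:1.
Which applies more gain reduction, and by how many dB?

B, by 20.265 dB

A: 18 dB over, compressed to 1.5 dB over, so 16.5 dB of GR.
B: 38.7 dB over, compressed to 1.935 dB over, so 36.765 dB of GR.
Difference: 20.265 dB in favour of B.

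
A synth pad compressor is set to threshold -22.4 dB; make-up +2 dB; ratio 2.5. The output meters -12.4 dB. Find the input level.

-2.4 dB

Stripping the +2 dB make-up gives -14.4 dB at the gain stage.
That's 8 dB above the -22.4 dB threshold.
Undo the ratio: input overshoot = 8 × 2.5 = 20 dB, giving input = -2.4 dB.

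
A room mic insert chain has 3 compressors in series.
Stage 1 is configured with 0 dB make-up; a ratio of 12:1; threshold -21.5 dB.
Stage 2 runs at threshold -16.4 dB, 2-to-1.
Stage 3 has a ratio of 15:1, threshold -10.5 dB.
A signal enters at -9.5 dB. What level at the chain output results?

-20.5 dB

Stage 1: -9.5 dB is 12 dB over -21.5 dB; at 12:1 that becomes 1 dB over, giving -20.5 dB.
Stage 2: -20.5 dB is at or below the -16.4 dB threshold — no compression; output -20.5 dB.
Stage 3: below threshold (-20.5 ≤ -10.5); passes unchanged; output -20.5 dB.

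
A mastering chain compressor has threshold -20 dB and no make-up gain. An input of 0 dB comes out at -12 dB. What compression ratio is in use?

2.5:1

Input overshoot = 0 − (-20) = 20 dB; output overshoot = -12 − (-20) = 8 dB.
Ratio = 20 / 8 = 2.5.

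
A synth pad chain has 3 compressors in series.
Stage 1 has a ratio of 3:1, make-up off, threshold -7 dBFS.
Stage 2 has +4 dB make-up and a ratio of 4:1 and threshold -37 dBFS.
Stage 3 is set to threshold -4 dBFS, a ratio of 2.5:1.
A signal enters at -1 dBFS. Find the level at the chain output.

Stage 1: 6 dB above -7 dBFS, reduced 3:1 to 2 dB above → -5 dBFS.
Stage 2: overshoot 32 dB → 32/4 = 8 dB → -29 dBFS; +4 dB make-up → -25 dBFS.
Stage 3: -25 dBFS ≤ -4 dBFS, so stage 3 doesn't engage; output -25 dBFS.

-25 dBFS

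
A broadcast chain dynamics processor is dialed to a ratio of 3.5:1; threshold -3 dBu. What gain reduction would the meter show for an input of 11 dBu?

11 dBu exceeds the threshold by 14 dB.
After 3.5:1 compression the overshoot becomes 14/3.5 = 4 dB.
GR = overshoot in − overshoot out = 14 − 4 = 10 dB.

10 dB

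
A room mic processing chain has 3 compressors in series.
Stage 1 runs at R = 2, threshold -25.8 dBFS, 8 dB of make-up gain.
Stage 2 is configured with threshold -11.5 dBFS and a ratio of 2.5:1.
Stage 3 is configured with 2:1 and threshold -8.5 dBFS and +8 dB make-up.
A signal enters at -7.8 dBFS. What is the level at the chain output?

Stage 1: -7.8 dBFS is 18 dB over -25.8 dBFS; at 2:1 that becomes 9 dB over, giving -16.8 dBFS; +8 dB make-up → -8.8 dBFS.
Stage 2: -8.8 dBFS is 2.7 dB over -11.5 dBFS; at 2.5:1 that becomes 1.08 dB over, giving -10.42 dBFS.
Stage 3: below threshold (-10.42 ≤ -8.5); passes unchanged; make-up brings it to -2.42 dBFS.

-2.42 dBFS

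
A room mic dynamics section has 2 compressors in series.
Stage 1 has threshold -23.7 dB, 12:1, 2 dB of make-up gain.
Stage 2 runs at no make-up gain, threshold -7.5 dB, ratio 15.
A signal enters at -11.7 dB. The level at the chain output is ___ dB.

-20.7 dB

Stage 1: overshoot 12 dB → 12/12 = 1 dB → -22.7 dB; +2 dB make-up → -20.7 dB.
Stage 2: -20.7 dB is at or below the -7.5 dB threshold — no compression; output -20.7 dB.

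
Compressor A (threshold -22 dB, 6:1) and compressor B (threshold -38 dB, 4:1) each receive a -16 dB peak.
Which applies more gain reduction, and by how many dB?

B, by 11.5 dB

A: GR = 6 − 6/6 = 5 dB.
B: GR = 22 − 22/4 = 16.5 dB.
B applies 11.5 dB more gain reduction.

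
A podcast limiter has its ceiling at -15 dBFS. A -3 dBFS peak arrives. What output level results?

-15 dBFS

A brickwall limiter is an ∞:1 compressor: any input above the ceiling is clamped to -15 dBFS.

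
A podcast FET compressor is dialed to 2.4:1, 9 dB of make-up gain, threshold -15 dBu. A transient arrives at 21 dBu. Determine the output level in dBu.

9 dBu

Overshoot: 21 − (-15) = 36 dB.
At 2.4:1 the overshoot is divided by 2.4, leaving 15 dB above threshold.
That puts the output at 0 dBu; make-up adds 9 dB, giving 9 dBu.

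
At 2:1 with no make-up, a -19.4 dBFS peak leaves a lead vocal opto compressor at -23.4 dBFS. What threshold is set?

-27.4 dBFS

Input is 8 dB above T (since output overshoot × R = input overshoot: (-23.4 − T)·2 = -19.4 − T gives T = -27.4 dBFS).
Check: -27.4 + (-19.4 − (-27.4))/2 = -27.4 + 4 = -23.4 dBFS. ✓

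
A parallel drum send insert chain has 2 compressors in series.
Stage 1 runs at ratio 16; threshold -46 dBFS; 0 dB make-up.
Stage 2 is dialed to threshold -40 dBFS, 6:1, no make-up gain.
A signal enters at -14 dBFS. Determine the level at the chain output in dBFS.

Stage 1: overshoot 32 dB → 32/16 = 2 dB → -44 dBFS.
Stage 2: below threshold (-44 ≤ -40); passes unchanged; output -44 dBFS.

-44 dBFS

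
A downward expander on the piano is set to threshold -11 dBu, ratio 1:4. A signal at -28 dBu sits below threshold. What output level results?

-79 dBu

Below threshold, a 1:4 expander applies gain = (4−1)×(T − x) of attenuation.
(4−1) × 17 = 51 dB, so output = -28 − 51 = -79 dBu.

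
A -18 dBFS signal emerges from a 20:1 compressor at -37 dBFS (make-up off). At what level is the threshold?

-38 dBFS

Gain reduction = -18 − (-37) = 19 dB; output overshoot = GR / (R − 1) = 19 / 19 = 1 dB.
Threshold = output − output overshoot = -37 − 1 = -38 dBFS.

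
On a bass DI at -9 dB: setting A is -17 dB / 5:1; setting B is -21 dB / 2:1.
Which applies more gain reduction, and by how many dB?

A: GR = 8 − 8/5 = 6.4 dB.
B: GR = 12 − 12/2 = 6 dB.
A reduces 0.4 dB more.

A, by 0.4 dB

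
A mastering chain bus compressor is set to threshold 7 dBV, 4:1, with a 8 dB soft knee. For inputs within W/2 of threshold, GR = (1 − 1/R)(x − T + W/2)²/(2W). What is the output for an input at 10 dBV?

7.703125 dBV

x − T + W/2 = 10 − 7 + 4 = 7.
GR = (1 − 1/4) × 7² / 16 = 0.75 × 49 / 16 = 2.296875 dB.
Output = 10 − 2.296875 = 7.703125 dBV.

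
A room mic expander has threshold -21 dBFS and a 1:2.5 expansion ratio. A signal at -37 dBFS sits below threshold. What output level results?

-61 dBFS

Undershoot = (-21) − (-37) = 16 dB.
At 1:2.5, that expands to 40 dB under threshold.
Output = -21 − 40 = -61 dBFS.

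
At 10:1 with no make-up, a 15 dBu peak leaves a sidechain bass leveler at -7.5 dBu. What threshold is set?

Input is 25 dB above T (since output overshoot × R = input overshoot: (-7.5 − T)·10 = 15 − T gives T = -10 dBu).
Check: -10 + (15 − (-10))/10 = -10 + 2.5 = -7.5 dBu. ✓

-10 dBu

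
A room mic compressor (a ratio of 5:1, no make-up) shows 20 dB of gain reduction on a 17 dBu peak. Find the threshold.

Let T be the threshold. Output overshoot = (input overshoot)/R, so -3 − T = (17 − T)/5.
5·(-3 − T) = 17 − T → 4·T = -15 − 17 = -32.
T = -32/4 = -8 dBu.

-8 dBu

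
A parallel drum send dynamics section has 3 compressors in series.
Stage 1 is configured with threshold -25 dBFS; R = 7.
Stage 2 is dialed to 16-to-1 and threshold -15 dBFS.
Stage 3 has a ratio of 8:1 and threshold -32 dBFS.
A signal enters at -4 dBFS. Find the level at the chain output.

-30.75 dBFS

Stage 1: overshoot 21 dB → 21/7 = 3 dB → -22 dBFS.
Stage 2: below threshold (-22 ≤ -15); passes unchanged; output -22 dBFS.
Stage 3: -22 dBFS is 10 dB over -32 dBFS; at 8:1 that becomes 1.25 dB over, giving -30.75 dBFS.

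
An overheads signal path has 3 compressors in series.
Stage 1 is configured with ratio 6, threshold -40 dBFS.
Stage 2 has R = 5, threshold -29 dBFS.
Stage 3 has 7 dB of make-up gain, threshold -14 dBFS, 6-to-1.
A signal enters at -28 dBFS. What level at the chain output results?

-31 dBFS

Stage 1: overshoot 12 dB → 12/6 = 2 dB → -38 dBFS.
Stage 2: -38 dBFS ≤ -29 dBFS, so stage 2 doesn't engage; output -38 dBFS.
Stage 3: below threshold (-38 ≤ -14); passes unchanged; make-up brings it to -31 dBFS.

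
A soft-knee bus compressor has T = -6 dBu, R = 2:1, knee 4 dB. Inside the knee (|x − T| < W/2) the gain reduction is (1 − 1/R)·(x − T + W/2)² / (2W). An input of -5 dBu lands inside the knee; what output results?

-5.5625 dBu

x − T + W/2 = -5 − (-6) + 2 = 3.
GR = (1 − 1/2) × 3² / 8 = 0.5 × 9 / 8 = 0.5625 dB.
Output = -5 − 0.5625 = -5.5625 dBu.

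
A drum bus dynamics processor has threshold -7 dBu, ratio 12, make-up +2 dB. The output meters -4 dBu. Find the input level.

5 dBu

Stripping the +2 dB make-up gives -6 dBu at the gain stage.
That's 1 dB above the -7 dBu threshold.
Input overshoot = R × output overshoot = 12 dB → input = -7 + 12 = 5 dBu.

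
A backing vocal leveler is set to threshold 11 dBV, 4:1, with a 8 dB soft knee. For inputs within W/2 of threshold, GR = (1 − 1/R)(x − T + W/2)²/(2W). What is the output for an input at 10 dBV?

9.578125 dBV

x − T + W/2 = 10 − 11 + 4 = 3.
GR = (1 − 1/4) × 3² / 16 = 0.75 × 9 / 16 = 0.421875 dB.
Output = 10 − 0.421875 = 9.578125 dBV.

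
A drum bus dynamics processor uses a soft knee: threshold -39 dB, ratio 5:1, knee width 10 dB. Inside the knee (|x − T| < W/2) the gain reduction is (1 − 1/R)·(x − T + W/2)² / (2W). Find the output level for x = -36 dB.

-38.56 dB

x − T + W/2 = -36 − (-39) + 5 = 8.
GR = (1 − 1/5) × 8² / 20 = 0.8 × 64 / 20 = 2.56 dB.
Output = -36 − 2.56 = -38.56 dB.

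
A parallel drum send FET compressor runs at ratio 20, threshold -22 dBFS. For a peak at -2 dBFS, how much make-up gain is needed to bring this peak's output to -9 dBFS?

Without make-up, output = threshold + overshoot/20 = -22 + 1 = -21 dBFS.
Gap to target: 12 dB.

12 dB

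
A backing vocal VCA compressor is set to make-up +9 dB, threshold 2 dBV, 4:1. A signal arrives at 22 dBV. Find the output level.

Overshoot: 22 − 2 = 20 dB.
At 4:1 the overshoot is divided by 4, leaving 5 dB above threshold.
So the level is 2 + 5 = 7 dBV; make-up adds 9 dB, giving 16 dBV.

16 dBV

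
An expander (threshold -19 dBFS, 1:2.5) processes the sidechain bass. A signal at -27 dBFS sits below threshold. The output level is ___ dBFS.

Undershoot = (-19) − (-27) = 8 dB.
At 1:2.5, that expands to 20 dB under threshold.
Output = -19 − 20 = -39 dBFS.

-39 dBFS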